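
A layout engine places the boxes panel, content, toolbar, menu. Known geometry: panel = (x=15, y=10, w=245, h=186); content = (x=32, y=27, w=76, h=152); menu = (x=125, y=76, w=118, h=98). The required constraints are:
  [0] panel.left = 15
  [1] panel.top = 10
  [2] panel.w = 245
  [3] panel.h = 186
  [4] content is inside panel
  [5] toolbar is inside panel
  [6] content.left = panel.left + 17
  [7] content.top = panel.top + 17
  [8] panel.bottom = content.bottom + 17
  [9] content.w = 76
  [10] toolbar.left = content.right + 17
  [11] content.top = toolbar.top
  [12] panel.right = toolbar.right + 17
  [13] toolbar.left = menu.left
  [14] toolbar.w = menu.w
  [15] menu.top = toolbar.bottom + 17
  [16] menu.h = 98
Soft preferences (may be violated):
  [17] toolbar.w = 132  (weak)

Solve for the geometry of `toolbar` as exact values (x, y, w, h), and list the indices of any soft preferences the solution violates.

toolbar = (x=125, y=27, w=118, h=32)
violated soft preferences: 17

1. toolbar.x = 125  [toolbar.left = content.right + 17]
2. toolbar.y = 27  [content.top = toolbar.top]
3. toolbar.w = 118  [panel.right = toolbar.right + 17]
4. toolbar.h = 32  [menu.top = toolbar.bottom + 17]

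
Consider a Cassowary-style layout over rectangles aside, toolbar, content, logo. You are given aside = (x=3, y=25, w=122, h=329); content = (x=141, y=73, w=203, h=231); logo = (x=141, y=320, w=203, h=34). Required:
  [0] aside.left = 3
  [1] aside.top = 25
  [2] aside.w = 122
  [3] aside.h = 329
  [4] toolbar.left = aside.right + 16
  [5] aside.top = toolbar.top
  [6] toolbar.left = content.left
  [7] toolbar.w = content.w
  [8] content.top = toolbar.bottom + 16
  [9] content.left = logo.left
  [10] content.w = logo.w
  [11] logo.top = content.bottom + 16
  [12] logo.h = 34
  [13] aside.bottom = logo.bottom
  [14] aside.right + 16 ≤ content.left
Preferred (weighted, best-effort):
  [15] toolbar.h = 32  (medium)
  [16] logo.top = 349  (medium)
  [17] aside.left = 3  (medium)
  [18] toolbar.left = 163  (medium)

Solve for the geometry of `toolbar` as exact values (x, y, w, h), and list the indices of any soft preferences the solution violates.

1. toolbar.x = 141  [toolbar.left = aside.right + 16]
2. toolbar.y = 25  [aside.top = toolbar.top]
3. toolbar.w = 203  [toolbar.w = content.w]
4. toolbar.h = 32  [content.top = toolbar.bottom + 16]

toolbar = (x=141, y=25, w=203, h=32)
violated soft preferences: 16, 18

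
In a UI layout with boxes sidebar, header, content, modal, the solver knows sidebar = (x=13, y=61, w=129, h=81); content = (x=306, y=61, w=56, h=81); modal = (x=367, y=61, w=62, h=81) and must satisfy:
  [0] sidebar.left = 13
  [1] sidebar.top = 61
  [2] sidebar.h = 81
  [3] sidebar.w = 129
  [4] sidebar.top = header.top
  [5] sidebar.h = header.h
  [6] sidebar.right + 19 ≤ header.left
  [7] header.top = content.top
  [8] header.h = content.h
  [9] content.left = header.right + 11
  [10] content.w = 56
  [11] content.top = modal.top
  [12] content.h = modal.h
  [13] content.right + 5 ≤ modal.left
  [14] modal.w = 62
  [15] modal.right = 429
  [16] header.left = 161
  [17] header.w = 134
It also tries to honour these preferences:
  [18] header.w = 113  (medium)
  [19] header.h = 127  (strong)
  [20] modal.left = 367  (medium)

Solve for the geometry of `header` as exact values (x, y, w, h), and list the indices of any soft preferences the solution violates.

header = (x=161, y=61, w=134, h=81)
violated soft preferences: 18, 19

1. header.y = 61  [sidebar.top = header.top]
2. header.h = 81  [sidebar.h = header.h]
3. header.x = 161  [header.left = 161]
4. header.w = 134  [header.w = 134]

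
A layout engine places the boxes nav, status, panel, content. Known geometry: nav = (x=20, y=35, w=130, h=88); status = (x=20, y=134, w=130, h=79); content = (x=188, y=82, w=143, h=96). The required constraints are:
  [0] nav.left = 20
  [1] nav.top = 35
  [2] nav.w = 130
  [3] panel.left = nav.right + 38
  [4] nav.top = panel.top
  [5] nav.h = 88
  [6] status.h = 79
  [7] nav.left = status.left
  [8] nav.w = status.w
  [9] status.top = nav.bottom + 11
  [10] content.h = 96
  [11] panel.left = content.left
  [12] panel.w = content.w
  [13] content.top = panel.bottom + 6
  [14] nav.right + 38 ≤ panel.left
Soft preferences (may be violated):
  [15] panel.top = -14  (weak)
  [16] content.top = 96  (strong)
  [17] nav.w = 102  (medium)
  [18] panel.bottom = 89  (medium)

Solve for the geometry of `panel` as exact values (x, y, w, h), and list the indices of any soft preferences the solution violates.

1. panel.x = 188  [panel.left = nav.right + 38]
2. panel.y = 35  [nav.top = panel.top]
3. panel.w = 143  [panel.w = content.w]
4. panel.h = 41  [content.top = panel.bottom + 6]

panel = (x=188, y=35, w=143, h=41)
violated soft preferences: 15, 16, 17, 18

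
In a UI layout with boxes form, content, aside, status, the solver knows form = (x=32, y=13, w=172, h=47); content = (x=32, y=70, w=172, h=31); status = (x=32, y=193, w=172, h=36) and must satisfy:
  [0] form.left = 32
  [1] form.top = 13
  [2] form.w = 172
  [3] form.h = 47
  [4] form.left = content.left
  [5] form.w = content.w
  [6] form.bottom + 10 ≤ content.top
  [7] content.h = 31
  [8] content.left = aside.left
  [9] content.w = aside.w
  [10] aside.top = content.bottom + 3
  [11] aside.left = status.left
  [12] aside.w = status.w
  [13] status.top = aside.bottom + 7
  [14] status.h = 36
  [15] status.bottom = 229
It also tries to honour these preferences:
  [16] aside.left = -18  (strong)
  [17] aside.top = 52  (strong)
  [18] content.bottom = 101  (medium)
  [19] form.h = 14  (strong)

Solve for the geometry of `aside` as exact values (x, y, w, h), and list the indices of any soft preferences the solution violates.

aside = (x=32, y=104, w=172, h=82)
violated soft preferences: 16, 17, 19

1. aside.x = 32  [content.left = aside.left]
2. aside.w = 172  [content.w = aside.w]
3. aside.y = 104  [aside.top = content.bottom + 3]
4. aside.h = 82  [status.top = aside.bottom + 7]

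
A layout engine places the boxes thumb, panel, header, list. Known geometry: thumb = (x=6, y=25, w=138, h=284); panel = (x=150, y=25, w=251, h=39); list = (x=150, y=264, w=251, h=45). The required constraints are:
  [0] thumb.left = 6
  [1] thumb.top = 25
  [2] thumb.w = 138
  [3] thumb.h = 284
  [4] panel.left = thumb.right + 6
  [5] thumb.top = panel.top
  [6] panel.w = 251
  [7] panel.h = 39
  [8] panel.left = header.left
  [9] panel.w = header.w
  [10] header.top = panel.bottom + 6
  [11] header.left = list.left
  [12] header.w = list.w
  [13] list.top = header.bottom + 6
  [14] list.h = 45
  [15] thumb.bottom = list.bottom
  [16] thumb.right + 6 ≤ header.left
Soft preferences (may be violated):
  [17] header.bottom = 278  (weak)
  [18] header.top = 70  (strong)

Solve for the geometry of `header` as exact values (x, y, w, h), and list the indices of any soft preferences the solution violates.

1. header.x = 150  [panel.left = header.left]
2. header.w = 251  [panel.w = header.w]
3. header.y = 70  [header.top = panel.bottom + 6]
4. header.h = 188  [list.top = header.bottom + 6]

header = (x=150, y=70, w=251, h=188)
violated soft preferences: 17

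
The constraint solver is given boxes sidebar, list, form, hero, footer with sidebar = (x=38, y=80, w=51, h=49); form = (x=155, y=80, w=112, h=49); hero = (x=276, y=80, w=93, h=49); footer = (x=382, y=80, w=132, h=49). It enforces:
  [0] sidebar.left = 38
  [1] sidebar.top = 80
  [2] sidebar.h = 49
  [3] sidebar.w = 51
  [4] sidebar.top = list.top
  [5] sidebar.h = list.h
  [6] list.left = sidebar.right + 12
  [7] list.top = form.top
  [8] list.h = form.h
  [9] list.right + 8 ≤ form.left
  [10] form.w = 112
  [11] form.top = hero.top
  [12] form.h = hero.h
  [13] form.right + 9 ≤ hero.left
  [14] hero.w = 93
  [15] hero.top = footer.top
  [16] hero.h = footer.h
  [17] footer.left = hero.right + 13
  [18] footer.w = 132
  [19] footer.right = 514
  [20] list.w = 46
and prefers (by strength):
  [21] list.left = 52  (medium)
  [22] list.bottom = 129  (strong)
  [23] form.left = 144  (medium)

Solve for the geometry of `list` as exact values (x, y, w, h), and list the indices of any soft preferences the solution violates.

list = (x=101, y=80, w=46, h=49)
violated soft preferences: 21, 23

1. list.y = 80  [sidebar.top = list.top]
2. list.h = 49  [sidebar.h = list.h]
3. list.x = 101  [list.left = sidebar.right + 12]
4. list.w = 46  [list.w = 46]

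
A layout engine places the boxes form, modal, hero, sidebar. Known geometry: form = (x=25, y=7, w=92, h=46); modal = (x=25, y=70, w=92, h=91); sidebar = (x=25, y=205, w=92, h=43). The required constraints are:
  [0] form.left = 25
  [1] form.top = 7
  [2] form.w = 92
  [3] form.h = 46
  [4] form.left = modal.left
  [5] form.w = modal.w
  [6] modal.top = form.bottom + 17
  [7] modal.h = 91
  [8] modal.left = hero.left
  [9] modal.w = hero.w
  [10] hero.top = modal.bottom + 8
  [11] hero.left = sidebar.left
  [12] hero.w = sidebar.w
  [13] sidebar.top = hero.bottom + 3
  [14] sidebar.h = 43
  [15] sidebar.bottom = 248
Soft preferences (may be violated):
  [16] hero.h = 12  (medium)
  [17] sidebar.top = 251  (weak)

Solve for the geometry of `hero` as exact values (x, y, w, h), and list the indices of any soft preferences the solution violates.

1. hero.x = 25  [modal.left = hero.left]
2. hero.w = 92  [modal.w = hero.w]
3. hero.y = 169  [hero.top = modal.bottom + 8]
4. hero.h = 33  [sidebar.top = hero.bottom + 3]

hero = (x=25, y=169, w=92, h=33)
violated soft preferences: 16, 17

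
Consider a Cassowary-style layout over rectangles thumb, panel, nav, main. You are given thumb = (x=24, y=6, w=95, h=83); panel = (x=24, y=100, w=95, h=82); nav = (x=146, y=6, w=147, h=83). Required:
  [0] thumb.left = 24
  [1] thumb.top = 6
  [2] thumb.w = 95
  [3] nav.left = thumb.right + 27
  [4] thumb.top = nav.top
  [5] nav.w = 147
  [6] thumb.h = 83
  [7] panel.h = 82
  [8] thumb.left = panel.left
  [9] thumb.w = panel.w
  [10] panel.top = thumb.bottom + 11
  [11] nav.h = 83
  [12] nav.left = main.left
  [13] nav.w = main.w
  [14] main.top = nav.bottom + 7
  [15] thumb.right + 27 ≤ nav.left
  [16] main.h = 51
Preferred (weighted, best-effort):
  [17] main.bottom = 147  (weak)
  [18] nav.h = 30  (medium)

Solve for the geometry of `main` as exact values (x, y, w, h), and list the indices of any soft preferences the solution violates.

main = (x=146, y=96, w=147, h=51)
violated soft preferences: 18

1. main.x = 146  [nav.left = main.left]
2. main.w = 147  [nav.w = main.w]
3. main.y = 96  [main.top = nav.bottom + 7]
4. main.h = 51  [main.h = 51]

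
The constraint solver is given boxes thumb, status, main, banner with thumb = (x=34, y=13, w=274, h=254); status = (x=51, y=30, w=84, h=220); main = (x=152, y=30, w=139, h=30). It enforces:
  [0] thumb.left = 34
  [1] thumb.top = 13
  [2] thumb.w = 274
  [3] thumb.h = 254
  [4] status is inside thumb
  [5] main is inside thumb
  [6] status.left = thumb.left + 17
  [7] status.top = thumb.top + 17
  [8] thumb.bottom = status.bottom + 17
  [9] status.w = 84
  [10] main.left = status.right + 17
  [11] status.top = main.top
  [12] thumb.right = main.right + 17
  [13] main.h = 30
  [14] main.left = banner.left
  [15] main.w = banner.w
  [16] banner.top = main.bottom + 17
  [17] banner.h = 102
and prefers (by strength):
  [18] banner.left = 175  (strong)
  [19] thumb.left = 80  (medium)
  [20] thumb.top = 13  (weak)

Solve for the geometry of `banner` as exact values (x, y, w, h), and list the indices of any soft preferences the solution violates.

banner = (x=152, y=77, w=139, h=102)
violated soft preferences: 18, 19

1. banner.x = 152  [main.left = banner.left]
2. banner.w = 139  [main.w = banner.w]
3. banner.y = 77  [banner.top = main.bottom + 17]
4. banner.h = 102  [banner.h = 102]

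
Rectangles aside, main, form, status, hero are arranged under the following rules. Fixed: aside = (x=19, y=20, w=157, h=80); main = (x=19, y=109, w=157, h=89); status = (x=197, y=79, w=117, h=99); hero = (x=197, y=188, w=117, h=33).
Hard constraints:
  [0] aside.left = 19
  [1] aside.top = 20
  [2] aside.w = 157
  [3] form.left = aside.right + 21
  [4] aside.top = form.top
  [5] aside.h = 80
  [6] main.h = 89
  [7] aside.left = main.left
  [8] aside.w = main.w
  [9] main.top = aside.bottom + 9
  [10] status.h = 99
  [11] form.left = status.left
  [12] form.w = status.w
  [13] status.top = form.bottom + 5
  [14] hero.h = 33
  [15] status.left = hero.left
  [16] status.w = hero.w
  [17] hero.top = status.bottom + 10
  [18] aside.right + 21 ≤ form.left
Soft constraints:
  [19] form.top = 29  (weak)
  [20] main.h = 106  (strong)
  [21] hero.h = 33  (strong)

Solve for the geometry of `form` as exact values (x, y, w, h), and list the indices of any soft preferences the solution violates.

form = (x=197, y=20, w=117, h=54)
violated soft preferences: 19, 20

1. form.x = 197  [form.left = aside.right + 21]
2. form.y = 20  [aside.top = form.top]
3. form.w = 117  [form.w = status.w]
4. form.h = 54  [status.top = form.bottom + 5]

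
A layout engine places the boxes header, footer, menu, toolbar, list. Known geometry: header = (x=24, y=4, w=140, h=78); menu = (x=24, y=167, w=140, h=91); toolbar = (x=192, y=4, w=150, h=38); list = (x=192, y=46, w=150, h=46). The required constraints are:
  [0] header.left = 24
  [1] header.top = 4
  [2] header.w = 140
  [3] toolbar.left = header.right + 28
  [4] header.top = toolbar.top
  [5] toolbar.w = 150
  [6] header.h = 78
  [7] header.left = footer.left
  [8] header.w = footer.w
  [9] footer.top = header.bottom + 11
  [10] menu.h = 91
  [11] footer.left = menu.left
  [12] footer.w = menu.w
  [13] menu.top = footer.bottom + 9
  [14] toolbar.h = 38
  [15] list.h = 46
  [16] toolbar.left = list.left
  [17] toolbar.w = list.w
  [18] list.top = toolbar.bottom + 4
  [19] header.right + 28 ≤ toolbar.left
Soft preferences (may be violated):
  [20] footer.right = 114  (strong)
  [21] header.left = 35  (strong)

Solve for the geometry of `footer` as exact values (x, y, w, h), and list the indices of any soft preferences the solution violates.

1. footer.x = 24  [header.left = footer.left]
2. footer.w = 140  [header.w = footer.w]
3. footer.y = 93  [footer.top = header.bottom + 11]
4. footer.h = 65  [menu.top = footer.bottom + 9]

footer = (x=24, y=93, w=140, h=65)
violated soft preferences: 20, 21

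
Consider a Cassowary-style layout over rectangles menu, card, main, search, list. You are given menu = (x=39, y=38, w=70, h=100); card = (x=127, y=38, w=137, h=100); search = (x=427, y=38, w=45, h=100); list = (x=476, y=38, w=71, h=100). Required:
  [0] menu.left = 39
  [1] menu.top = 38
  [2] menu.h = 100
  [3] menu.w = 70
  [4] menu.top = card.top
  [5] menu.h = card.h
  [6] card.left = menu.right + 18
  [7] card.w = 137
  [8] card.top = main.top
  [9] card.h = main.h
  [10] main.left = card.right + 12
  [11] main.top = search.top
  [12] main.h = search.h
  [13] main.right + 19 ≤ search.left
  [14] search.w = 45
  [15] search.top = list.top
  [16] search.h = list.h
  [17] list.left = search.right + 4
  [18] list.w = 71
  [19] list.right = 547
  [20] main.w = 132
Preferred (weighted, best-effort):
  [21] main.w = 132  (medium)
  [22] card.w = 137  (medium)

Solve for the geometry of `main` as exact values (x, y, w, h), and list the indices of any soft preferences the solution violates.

main = (x=276, y=38, w=132, h=100)
violated soft preferences: none

1. main.y = 38  [card.top = main.top]
2. main.h = 100  [card.h = main.h]
3. main.x = 276  [main.left = card.right + 12]
4. main.w = 132  [main.w = 132]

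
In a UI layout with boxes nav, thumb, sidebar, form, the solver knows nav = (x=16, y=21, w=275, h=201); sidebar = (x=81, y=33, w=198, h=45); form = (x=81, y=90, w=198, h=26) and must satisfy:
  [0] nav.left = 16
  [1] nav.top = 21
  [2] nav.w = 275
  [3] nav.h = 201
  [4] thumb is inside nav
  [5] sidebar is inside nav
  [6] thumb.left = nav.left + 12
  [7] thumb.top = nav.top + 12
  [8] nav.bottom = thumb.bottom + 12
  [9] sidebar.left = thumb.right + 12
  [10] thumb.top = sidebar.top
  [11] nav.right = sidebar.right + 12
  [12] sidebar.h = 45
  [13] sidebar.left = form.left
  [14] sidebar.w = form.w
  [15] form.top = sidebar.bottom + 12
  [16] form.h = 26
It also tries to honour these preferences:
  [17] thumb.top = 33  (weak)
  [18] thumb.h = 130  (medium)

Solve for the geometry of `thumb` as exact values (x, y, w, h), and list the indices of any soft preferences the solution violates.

thumb = (x=28, y=33, w=41, h=177)
violated soft preferences: 18

1. thumb.x = 28  [thumb.left = nav.left + 12]
2. thumb.y = 33  [thumb.top = nav.top + 12]
3. thumb.h = 177  [nav.bottom = thumb.bottom + 12]
4. thumb.w = 41  [sidebar.left = thumb.right + 12]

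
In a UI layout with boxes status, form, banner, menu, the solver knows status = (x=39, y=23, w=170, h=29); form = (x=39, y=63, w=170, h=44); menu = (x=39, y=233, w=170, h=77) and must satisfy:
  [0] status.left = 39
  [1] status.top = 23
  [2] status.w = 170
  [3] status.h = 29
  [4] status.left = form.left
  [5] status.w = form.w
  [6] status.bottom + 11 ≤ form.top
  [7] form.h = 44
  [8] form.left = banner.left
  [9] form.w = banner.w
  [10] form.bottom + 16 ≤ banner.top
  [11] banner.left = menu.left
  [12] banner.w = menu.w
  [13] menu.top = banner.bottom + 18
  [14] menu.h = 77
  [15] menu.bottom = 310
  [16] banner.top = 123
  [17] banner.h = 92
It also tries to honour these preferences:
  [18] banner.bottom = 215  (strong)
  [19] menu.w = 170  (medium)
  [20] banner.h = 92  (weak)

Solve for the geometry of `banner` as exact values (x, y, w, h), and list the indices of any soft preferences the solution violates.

banner = (x=39, y=123, w=170, h=92)
violated soft preferences: none

1. banner.x = 39  [form.left = banner.left]
2. banner.w = 170  [form.w = banner.w]
3. banner.y = 123  [banner.top = 123]
4. banner.h = 92  [banner.h = 92]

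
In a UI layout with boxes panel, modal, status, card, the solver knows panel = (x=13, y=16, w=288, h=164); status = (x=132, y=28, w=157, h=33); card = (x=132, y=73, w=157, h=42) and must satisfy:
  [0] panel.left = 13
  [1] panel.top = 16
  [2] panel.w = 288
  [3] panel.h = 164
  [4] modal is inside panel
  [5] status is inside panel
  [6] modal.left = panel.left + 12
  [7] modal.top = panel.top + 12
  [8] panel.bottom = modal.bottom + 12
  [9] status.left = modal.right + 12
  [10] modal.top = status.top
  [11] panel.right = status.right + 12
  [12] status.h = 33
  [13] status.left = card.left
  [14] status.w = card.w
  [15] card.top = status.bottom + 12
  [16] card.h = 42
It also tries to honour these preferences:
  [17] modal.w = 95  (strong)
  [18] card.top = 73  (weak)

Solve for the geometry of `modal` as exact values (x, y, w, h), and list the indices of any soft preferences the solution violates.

1. modal.x = 25  [modal.left = panel.left + 12]
2. modal.y = 28  [modal.top = panel.top + 12]
3. modal.h = 140  [panel.bottom = modal.bottom + 12]
4. modal.w = 95  [status.left = modal.right + 12]

modal = (x=25, y=28, w=95, h=140)
violated soft preferences: none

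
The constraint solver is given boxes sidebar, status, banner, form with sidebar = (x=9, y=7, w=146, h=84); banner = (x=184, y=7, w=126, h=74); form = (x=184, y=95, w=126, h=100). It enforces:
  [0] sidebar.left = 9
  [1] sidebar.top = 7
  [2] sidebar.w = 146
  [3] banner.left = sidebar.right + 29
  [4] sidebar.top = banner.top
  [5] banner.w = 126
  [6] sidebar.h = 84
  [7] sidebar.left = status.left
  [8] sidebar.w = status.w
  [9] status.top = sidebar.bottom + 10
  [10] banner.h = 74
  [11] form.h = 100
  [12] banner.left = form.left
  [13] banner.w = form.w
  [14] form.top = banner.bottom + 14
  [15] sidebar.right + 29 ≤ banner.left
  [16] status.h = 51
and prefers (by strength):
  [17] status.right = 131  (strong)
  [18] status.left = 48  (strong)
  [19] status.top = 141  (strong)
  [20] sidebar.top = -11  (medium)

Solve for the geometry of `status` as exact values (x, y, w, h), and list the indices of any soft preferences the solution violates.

status = (x=9, y=101, w=146, h=51)
violated soft preferences: 17, 18, 19, 20

1. status.x = 9  [sidebar.left = status.left]
2. status.w = 146  [sidebar.w = status.w]
3. status.y = 101  [status.top = sidebar.bottom + 10]
4. status.h = 51  [status.h = 51]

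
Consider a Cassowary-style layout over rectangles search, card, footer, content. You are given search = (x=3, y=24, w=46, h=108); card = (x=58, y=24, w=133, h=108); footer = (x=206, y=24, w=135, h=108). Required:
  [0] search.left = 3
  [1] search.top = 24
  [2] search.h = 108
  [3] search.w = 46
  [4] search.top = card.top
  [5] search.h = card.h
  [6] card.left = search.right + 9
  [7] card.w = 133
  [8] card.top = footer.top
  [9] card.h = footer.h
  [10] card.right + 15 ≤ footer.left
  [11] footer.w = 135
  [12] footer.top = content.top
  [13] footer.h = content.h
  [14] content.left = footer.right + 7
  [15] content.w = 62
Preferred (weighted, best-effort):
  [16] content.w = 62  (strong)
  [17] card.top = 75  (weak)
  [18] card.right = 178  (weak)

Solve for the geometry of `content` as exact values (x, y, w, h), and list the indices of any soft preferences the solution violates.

content = (x=348, y=24, w=62, h=108)
violated soft preferences: 17, 18

1. content.y = 24  [footer.top = content.top]
2. content.h = 108  [footer.h = content.h]
3. content.x = 348  [content.left = footer.right + 7]
4. content.w = 62  [content.w = 62]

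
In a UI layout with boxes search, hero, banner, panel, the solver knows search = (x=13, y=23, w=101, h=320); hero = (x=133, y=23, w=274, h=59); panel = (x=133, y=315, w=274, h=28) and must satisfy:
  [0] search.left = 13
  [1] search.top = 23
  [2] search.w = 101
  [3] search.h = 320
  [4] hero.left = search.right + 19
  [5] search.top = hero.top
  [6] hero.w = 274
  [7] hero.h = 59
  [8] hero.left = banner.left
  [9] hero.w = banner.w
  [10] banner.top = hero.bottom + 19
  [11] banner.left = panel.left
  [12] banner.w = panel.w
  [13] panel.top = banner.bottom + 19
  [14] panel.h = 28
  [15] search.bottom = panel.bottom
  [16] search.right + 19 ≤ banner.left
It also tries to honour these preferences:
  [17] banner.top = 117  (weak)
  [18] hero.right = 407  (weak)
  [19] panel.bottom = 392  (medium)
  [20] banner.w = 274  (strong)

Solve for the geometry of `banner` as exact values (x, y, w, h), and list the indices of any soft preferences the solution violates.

banner = (x=133, y=101, w=274, h=195)
violated soft preferences: 17, 19

1. banner.x = 133  [hero.left = banner.left]
2. banner.w = 274  [hero.w = banner.w]
3. banner.y = 101  [banner.top = hero.bottom + 19]
4. banner.h = 195  [panel.top = banner.bottom + 19]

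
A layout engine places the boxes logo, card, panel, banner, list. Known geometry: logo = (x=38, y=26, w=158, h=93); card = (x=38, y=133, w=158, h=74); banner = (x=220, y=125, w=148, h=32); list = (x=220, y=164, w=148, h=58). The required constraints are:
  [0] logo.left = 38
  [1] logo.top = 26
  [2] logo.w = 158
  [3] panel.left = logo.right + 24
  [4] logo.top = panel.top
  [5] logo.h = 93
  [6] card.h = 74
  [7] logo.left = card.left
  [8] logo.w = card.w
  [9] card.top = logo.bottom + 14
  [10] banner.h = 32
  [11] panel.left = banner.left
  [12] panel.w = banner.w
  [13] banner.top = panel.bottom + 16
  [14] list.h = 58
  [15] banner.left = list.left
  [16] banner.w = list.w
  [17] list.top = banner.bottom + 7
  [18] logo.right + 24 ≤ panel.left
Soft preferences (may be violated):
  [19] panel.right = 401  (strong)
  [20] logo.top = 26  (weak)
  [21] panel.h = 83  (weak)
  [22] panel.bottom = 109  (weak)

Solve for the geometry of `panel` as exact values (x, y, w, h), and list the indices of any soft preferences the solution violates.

panel = (x=220, y=26, w=148, h=83)
violated soft preferences: 19

1. panel.x = 220  [panel.left = logo.right + 24]
2. panel.y = 26  [logo.top = panel.top]
3. panel.w = 148  [panel.w = banner.w]
4. panel.h = 83  [banner.top = panel.bottom + 16]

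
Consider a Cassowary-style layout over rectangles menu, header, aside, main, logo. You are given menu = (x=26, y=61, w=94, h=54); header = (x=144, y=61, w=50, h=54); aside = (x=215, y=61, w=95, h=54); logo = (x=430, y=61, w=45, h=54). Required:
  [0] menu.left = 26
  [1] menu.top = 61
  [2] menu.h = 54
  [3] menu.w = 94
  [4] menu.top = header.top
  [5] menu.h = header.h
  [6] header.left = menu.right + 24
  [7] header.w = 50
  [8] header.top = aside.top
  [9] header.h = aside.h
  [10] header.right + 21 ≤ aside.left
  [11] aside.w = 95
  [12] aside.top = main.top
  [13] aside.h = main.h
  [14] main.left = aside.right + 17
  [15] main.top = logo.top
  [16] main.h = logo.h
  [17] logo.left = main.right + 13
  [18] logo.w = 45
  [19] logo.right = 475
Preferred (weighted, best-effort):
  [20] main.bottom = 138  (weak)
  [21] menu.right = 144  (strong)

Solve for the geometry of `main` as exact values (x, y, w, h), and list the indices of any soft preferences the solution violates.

1. main.y = 61  [aside.top = main.top]
2. main.h = 54  [aside.h = main.h]
3. main.x = 327  [main.left = aside.right + 17]
4. main.w = 90  [logo.left = main.right + 13]

main = (x=327, y=61, w=90, h=54)
violated soft preferences: 20, 21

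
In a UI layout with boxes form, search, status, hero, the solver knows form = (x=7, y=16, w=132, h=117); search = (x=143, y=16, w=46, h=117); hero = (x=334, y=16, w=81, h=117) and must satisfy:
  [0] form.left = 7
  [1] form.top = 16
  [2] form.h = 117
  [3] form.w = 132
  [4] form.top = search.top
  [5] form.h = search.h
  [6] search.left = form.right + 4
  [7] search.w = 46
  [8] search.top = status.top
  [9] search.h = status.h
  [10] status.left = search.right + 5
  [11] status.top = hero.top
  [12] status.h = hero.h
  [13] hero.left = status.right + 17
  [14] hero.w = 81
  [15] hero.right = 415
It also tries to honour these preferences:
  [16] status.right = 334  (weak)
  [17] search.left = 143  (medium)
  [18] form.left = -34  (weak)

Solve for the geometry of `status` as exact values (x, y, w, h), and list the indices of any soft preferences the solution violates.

1. status.y = 16  [search.top = status.top]
2. status.h = 117  [search.h = status.h]
3. status.x = 194  [status.left = search.right + 5]
4. status.w = 123  [hero.left = status.right + 17]

status = (x=194, y=16, w=123, h=117)
violated soft preferences: 16, 18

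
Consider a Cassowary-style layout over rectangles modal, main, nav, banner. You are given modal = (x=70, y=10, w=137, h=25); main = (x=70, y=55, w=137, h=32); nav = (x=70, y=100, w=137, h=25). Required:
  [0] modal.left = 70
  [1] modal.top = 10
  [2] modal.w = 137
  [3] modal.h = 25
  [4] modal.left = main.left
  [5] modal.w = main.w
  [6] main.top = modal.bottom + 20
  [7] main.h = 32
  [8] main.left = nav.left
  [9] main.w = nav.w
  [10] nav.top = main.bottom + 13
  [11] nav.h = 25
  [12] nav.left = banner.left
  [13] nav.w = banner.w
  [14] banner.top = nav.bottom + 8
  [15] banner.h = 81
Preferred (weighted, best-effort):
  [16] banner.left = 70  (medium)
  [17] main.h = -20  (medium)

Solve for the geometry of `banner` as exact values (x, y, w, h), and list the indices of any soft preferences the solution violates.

banner = (x=70, y=133, w=137, h=81)
violated soft preferences: 17

1. banner.x = 70  [nav.left = banner.left]
2. banner.w = 137  [nav.w = banner.w]
3. banner.y = 133  [banner.top = nav.bottom + 8]
4. banner.h = 81  [banner.h = 81]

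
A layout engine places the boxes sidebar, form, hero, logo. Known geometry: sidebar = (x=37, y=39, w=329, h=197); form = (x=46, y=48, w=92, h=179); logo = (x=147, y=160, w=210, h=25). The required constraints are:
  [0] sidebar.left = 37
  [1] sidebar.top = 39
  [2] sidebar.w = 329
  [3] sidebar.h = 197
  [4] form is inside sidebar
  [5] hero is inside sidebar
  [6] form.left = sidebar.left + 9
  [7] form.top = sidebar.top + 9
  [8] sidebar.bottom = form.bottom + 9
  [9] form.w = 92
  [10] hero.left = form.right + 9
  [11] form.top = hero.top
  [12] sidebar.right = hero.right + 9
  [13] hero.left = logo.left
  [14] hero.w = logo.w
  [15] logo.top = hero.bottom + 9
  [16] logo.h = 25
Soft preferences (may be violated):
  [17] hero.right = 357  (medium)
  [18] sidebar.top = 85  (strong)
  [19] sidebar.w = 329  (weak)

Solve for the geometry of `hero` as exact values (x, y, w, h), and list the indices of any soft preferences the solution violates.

hero = (x=147, y=48, w=210, h=103)
violated soft preferences: 18

1. hero.x = 147  [hero.left = form.right + 9]
2. hero.y = 48  [form.top = hero.top]
3. hero.w = 210  [sidebar.right = hero.right + 9]
4. hero.h = 103  [logo.top = hero.bottom + 9]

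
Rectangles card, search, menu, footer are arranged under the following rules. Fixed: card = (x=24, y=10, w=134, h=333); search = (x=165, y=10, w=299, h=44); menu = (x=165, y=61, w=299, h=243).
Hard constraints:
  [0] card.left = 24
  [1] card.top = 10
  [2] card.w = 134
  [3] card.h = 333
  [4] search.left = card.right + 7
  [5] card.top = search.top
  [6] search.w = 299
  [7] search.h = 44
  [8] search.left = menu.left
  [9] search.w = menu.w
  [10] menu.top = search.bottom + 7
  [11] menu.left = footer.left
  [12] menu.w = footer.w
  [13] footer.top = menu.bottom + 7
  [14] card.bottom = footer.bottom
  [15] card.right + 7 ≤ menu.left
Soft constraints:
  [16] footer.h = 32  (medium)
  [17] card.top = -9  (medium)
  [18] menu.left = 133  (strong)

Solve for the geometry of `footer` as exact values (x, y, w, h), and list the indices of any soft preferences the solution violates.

1. footer.x = 165  [menu.left = footer.left]
2. footer.w = 299  [menu.w = footer.w]
3. footer.y = 311  [footer.top = menu.bottom + 7]
4. footer.h = 32  [card.bottom = footer.bottom]

footer = (x=165, y=311, w=299, h=32)
violated soft preferences: 17, 18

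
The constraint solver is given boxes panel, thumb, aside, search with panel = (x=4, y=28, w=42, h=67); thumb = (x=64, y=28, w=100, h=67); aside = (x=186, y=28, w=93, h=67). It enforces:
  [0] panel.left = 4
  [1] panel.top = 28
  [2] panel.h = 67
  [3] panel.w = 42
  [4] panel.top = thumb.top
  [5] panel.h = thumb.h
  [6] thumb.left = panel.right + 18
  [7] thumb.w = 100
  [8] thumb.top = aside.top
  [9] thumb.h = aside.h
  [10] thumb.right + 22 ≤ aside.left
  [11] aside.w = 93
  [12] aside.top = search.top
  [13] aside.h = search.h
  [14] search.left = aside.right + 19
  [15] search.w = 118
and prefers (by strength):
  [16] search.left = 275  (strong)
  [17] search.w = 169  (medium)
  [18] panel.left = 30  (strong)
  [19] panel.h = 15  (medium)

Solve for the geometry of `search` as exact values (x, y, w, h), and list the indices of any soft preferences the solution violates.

search = (x=298, y=28, w=118, h=67)
violated soft preferences: 16, 17, 18, 19

1. search.y = 28  [aside.top = search.top]
2. search.h = 67  [aside.h = search.h]
3. search.x = 298  [search.left = aside.right + 19]
4. search.w = 118  [search.w = 118]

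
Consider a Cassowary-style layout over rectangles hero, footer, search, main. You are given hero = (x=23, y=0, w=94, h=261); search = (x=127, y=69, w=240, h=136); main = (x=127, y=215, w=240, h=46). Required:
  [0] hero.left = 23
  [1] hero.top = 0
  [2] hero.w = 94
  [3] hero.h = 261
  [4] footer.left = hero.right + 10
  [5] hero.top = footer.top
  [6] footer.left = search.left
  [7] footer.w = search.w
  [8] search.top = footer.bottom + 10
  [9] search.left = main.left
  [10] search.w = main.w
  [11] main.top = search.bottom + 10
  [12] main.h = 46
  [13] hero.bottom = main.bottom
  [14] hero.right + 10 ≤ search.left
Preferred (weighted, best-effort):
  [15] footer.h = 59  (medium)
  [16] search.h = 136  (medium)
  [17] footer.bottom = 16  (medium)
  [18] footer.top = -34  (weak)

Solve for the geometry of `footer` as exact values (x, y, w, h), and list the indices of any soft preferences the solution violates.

footer = (x=127, y=0, w=240, h=59)
violated soft preferences: 17, 18

1. footer.x = 127  [footer.left = hero.right + 10]
2. footer.y = 0  [hero.top = footer.top]
3. footer.w = 240  [footer.w = search.w]
4. footer.h = 59  [search.top = footer.bottom + 10]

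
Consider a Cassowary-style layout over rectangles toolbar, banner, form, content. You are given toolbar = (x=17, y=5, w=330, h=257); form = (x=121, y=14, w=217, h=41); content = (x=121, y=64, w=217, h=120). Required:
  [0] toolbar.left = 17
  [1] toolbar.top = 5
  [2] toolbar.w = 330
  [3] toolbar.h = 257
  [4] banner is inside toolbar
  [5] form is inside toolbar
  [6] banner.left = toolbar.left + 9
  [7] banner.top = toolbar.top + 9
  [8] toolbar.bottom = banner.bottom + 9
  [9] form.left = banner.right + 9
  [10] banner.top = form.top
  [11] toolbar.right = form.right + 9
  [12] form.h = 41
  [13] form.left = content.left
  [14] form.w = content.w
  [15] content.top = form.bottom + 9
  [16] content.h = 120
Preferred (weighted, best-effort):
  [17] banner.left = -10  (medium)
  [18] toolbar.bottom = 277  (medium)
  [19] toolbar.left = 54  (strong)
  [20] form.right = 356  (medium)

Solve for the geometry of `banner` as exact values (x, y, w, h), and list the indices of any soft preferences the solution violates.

1. banner.x = 26  [banner.left = toolbar.left + 9]
2. banner.y = 14  [banner.top = toolbar.top + 9]
3. banner.h = 239  [toolbar.bottom = banner.bottom + 9]
4. banner.w = 86  [form.left = banner.right + 9]

banner = (x=26, y=14, w=86, h=239)
violated soft preferences: 17, 18, 19, 20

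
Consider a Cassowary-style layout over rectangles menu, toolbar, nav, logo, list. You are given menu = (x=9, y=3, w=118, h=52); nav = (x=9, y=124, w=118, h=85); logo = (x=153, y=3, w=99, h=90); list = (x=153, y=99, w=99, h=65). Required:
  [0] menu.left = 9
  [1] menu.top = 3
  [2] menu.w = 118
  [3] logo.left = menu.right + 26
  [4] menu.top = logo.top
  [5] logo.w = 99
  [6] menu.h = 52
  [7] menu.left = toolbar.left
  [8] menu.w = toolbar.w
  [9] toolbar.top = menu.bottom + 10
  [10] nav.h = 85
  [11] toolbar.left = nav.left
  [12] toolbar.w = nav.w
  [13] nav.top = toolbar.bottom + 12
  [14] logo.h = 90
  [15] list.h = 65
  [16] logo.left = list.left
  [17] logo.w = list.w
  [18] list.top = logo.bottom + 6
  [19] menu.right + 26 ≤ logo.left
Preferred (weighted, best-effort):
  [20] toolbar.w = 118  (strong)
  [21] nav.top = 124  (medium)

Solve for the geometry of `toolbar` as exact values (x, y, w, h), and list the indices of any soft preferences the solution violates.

1. toolbar.x = 9  [menu.left = toolbar.left]
2. toolbar.w = 118  [menu.w = toolbar.w]
3. toolbar.y = 65  [toolbar.top = menu.bottom + 10]
4. toolbar.h = 47  [nav.top = toolbar.bottom + 12]

toolbar = (x=9, y=65, w=118, h=47)
violated soft preferences: none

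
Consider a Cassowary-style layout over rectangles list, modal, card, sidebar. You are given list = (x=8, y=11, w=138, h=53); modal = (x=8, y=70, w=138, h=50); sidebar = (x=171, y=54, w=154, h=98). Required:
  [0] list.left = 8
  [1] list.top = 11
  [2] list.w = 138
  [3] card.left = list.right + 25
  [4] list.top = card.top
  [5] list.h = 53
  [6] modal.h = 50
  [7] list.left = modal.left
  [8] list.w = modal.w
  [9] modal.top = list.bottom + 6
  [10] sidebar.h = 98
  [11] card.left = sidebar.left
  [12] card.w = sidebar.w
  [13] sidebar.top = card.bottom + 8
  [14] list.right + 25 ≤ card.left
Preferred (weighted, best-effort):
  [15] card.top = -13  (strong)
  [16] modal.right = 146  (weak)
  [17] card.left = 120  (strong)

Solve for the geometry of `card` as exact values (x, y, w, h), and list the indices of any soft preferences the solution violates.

1. card.x = 171  [card.left = list.right + 25]
2. card.y = 11  [list.top = card.top]
3. card.w = 154  [card.w = sidebar.w]
4. card.h = 35  [sidebar.top = card.bottom + 8]

card = (x=171, y=11, w=154, h=35)
violated soft preferences: 15, 17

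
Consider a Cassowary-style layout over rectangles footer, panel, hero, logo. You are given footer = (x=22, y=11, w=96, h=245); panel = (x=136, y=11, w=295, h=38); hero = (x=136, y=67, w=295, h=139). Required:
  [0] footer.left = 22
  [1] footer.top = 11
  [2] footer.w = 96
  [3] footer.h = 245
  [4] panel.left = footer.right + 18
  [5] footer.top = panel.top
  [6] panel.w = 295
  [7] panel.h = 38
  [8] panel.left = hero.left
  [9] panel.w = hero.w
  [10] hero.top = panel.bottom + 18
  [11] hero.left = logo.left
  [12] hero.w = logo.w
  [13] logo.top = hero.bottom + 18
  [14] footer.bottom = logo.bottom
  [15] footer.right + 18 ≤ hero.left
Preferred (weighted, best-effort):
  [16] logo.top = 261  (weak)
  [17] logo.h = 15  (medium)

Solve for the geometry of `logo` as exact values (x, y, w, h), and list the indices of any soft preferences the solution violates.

logo = (x=136, y=224, w=295, h=32)
violated soft preferences: 16, 17

1. logo.x = 136  [hero.left = logo.left]
2. logo.w = 295  [hero.w = logo.w]
3. logo.y = 224  [logo.top = hero.bottom + 18]
4. logo.h = 32  [footer.bottom = logo.bottom]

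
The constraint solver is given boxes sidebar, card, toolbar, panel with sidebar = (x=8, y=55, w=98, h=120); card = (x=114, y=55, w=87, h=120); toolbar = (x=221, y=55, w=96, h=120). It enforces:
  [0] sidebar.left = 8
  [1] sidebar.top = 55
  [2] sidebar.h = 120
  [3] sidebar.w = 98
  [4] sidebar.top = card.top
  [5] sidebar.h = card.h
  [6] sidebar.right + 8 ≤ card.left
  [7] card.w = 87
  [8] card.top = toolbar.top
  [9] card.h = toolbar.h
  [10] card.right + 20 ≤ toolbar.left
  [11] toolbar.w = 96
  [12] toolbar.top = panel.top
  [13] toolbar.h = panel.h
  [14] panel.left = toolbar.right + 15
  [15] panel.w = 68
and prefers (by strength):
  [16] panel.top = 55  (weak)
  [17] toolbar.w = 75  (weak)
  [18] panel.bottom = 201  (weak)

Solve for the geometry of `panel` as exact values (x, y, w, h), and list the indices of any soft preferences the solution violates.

panel = (x=332, y=55, w=68, h=120)
violated soft preferences: 17, 18

1. panel.y = 55  [toolbar.top = panel.top]
2. panel.h = 120  [toolbar.h = panel.h]
3. panel.x = 332  [panel.left = toolbar.right + 15]
4. panel.w = 68  [panel.w = 68]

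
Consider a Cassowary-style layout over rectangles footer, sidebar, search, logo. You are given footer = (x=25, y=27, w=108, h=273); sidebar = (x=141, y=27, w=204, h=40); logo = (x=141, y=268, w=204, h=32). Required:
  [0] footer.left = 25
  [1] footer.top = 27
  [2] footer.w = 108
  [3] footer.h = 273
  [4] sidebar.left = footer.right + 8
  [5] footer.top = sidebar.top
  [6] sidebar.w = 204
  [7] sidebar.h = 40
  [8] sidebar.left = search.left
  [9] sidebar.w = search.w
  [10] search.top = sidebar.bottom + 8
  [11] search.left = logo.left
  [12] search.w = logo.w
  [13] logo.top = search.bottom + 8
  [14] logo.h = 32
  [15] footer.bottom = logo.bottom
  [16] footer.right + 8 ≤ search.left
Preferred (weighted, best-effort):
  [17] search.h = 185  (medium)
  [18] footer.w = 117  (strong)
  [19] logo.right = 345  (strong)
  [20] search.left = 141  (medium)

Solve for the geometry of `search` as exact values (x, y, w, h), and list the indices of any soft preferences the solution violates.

search = (x=141, y=75, w=204, h=185)
violated soft preferences: 18

1. search.x = 141  [sidebar.left = search.left]
2. search.w = 204  [sidebar.w = search.w]
3. search.y = 75  [search.top = sidebar.bottom + 8]
4. search.h = 185  [logo.top = search.bottom + 8]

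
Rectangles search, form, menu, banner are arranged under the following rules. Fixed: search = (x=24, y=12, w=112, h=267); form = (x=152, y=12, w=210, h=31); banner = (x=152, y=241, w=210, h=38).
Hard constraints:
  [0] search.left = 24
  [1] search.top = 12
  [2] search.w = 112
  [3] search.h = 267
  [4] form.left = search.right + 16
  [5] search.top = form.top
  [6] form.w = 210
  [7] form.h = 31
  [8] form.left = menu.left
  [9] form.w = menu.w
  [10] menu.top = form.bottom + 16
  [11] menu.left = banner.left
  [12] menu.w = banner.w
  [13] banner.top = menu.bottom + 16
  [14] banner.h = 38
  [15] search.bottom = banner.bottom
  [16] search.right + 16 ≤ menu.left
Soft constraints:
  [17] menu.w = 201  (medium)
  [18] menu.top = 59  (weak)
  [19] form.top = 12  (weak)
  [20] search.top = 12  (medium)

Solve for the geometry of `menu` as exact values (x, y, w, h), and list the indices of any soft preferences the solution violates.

menu = (x=152, y=59, w=210, h=166)
violated soft preferences: 17

1. menu.x = 152  [form.left = menu.left]
2. menu.w = 210  [form.w = menu.w]
3. menu.y = 59  [menu.top = form.bottom + 16]
4. menu.h = 166  [banner.top = menu.bottom + 16]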